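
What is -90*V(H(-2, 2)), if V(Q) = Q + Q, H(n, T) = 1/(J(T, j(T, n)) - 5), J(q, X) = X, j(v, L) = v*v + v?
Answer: -180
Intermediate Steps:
j(v, L) = v + v² (j(v, L) = v² + v = v + v²)
H(n, T) = 1/(-5 + T*(1 + T)) (H(n, T) = 1/(T*(1 + T) - 5) = 1/(-5 + T*(1 + T)))
V(Q) = 2*Q
-90*V(H(-2, 2)) = -180/(-5 + 2*(1 + 2)) = -180/(-5 + 2*3) = -180/(-5 + 6) = -180/1 = -180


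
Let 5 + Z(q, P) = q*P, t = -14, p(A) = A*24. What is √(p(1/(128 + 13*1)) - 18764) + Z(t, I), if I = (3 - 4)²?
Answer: -19 + 10*I*√414493/47 ≈ -19.0 + 136.98*I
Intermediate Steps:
p(A) = 24*A
I = 1 (I = (-1)² = 1)
Z(q, P) = -5 + P*q (Z(q, P) = -5 + q*P = -5 + P*q)
√(p(1/(128 + 13*1)) - 18764) + Z(t, I) = √(24/(128 + 13*1) - 18764) + (-5 + 1*(-14)) = √(24/(128 + 13) - 18764) + (-5 - 14) = √(24/141 - 18764) - 19 = √(24*(1/141) - 18764) - 19 = √(8/47 - 18764) - 19 = √(-881900/47) - 19 = 10*I*√414493/47 - 19 = -19 + 10*I*√414493/47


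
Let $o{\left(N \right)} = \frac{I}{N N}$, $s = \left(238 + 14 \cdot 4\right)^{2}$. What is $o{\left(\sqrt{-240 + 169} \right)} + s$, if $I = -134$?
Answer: $\frac{6137090}{71} \approx 86438.0$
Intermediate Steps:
$s = 86436$ ($s = \left(238 + 56\right)^{2} = 294^{2} = 86436$)
$o{\left(N \right)} = - \frac{134}{N^{2}}$ ($o{\left(N \right)} = - \frac{134}{N N} = - \frac{134}{N^{2}}$)
$o{\left(\sqrt{-240 + 169} \right)} + s = - \frac{134}{-240 + 169} + 86436 = - \frac{134}{-71} + 86436 = \left(-134\right) \left(- \frac{1}{71}\right) + 86436 = \frac{134}{71} + 86436 = \frac{6137090}{71}$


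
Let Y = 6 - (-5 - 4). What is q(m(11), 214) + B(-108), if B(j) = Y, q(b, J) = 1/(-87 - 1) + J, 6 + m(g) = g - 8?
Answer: 20151/88 ≈ 228.99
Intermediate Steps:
m(g) = -14 + g (m(g) = -6 + (g - 8) = -6 + (-8 + g) = -14 + g)
q(b, J) = -1/88 + J (q(b, J) = 1/(-88) + J = -1/88 + J)
Y = 15 (Y = 6 - 1*(-9) = 6 + 9 = 15)
B(j) = 15
q(m(11), 214) + B(-108) = (-1/88 + 214) + 15 = 18831/88 + 15 = 20151/88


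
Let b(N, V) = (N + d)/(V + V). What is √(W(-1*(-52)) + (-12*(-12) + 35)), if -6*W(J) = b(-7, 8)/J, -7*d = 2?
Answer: √379471638/1456 ≈ 13.379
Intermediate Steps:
d = -2/7 (d = -⅐*2 = -2/7 ≈ -0.28571)
b(N, V) = (-2/7 + N)/(2*V) (b(N, V) = (N - 2/7)/(V + V) = (-2/7 + N)/((2*V)) = (-2/7 + N)*(1/(2*V)) = (-2/7 + N)/(2*V))
W(J) = 17/(224*J) (W(J) = -(1/14)*(-2 + 7*(-7))/8/(6*J) = -(1/14)*(⅛)*(-2 - 49)/(6*J) = -(1/14)*(⅛)*(-51)/(6*J) = -(-17)/(224*J) = 17/(224*J))
√(W(-1*(-52)) + (-12*(-12) + 35)) = √(17/(224*((-1*(-52)))) + (-12*(-12) + 35)) = √((17/224)/52 + (144 + 35)) = √((17/224)*(1/52) + 179) = √(17/11648 + 179) = √(2085009/11648) = √379471638/1456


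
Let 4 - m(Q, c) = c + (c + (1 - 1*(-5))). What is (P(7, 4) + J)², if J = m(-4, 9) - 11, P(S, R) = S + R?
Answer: 400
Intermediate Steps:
P(S, R) = R + S
m(Q, c) = -2 - 2*c (m(Q, c) = 4 - (c + (c + (1 - 1*(-5)))) = 4 - (c + (c + (1 + 5))) = 4 - (c + (c + 6)) = 4 - (c + (6 + c)) = 4 - (6 + 2*c) = 4 + (-6 - 2*c) = -2 - 2*c)
J = -31 (J = (-2 - 2*9) - 11 = (-2 - 18) - 11 = -20 - 11 = -31)
(P(7, 4) + J)² = ((4 + 7) - 31)² = (11 - 31)² = (-20)² = 400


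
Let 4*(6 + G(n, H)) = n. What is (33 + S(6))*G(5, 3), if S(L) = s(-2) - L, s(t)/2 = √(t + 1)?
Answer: -513/4 - 19*I/2 ≈ -128.25 - 9.5*I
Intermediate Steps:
s(t) = 2*√(1 + t) (s(t) = 2*√(t + 1) = 2*√(1 + t))
G(n, H) = -6 + n/4
S(L) = -L + 2*I (S(L) = 2*√(1 - 2) - L = 2*√(-1) - L = 2*I - L = -L + 2*I)
(33 + S(6))*G(5, 3) = (33 + (-1*6 + 2*I))*(-6 + (¼)*5) = (33 + (-6 + 2*I))*(-6 + 5/4) = (27 + 2*I)*(-19/4) = -513/4 - 19*I/2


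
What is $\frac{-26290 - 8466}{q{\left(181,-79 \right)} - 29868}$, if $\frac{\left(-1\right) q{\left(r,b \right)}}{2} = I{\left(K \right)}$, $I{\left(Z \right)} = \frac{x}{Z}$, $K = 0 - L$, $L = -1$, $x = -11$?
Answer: $\frac{17378}{14923} \approx 1.1645$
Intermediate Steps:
$K = 1$ ($K = 0 - -1 = 0 + 1 = 1$)
$I{\left(Z \right)} = - \frac{11}{Z}$
$q{\left(r,b \right)} = 22$ ($q{\left(r,b \right)} = - 2 \left(- \frac{11}{1}\right) = - 2 \left(\left(-11\right) 1\right) = \left(-2\right) \left(-11\right) = 22$)
$\frac{-26290 - 8466}{q{\left(181,-79 \right)} - 29868} = \frac{-26290 - 8466}{22 - 29868} = - \frac{34756}{-29846} = \left(-34756\right) \left(- \frac{1}{29846}\right) = \frac{17378}{14923}$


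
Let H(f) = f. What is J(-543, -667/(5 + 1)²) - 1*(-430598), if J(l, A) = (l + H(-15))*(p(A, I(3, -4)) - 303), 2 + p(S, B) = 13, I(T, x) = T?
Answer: 593534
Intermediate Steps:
p(S, B) = 11 (p(S, B) = -2 + 13 = 11)
J(l, A) = 4380 - 292*l (J(l, A) = (l - 15)*(11 - 303) = (-15 + l)*(-292) = 4380 - 292*l)
J(-543, -667/(5 + 1)²) - 1*(-430598) = (4380 - 292*(-543)) - 1*(-430598) = (4380 + 158556) + 430598 = 162936 + 430598 = 593534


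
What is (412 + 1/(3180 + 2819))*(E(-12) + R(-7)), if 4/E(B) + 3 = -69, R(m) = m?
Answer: -34876867/11998 ≈ -2906.9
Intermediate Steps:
E(B) = -1/18 (E(B) = 4/(-3 - 69) = 4/(-72) = 4*(-1/72) = -1/18)
(412 + 1/(3180 + 2819))*(E(-12) + R(-7)) = (412 + 1/(3180 + 2819))*(-1/18 - 7) = (412 + 1/5999)*(-127/18) = (2471589/5999)*(-127/18) = -34876867/11998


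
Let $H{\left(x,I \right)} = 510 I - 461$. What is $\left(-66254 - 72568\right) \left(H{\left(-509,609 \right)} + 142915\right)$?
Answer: $-62892474168$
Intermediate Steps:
$H{\left(x,I \right)} = -461 + 510 I$
$\left(-66254 - 72568\right) \left(H{\left(-509,609 \right)} + 142915\right) = \left(-66254 - 72568\right) \left(\left(-461 + 510 \cdot 609\right) + 142915\right) = - 138822 \left(\left(-461 + 310590\right) + 142915\right) = - 138822 \left(310129 + 142915\right) = \left(-138822\right) 453044 = -62892474168$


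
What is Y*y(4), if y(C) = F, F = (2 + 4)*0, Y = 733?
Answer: 0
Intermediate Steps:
F = 0 (F = 6*0 = 0)
y(C) = 0
Y*y(4) = 733*0 = 0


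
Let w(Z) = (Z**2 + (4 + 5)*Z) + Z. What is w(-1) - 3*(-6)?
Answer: 9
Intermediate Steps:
w(Z) = Z**2 + 10*Z (w(Z) = (Z**2 + 9*Z) + Z = Z**2 + 10*Z)
w(-1) - 3*(-6) = -(10 - 1) - 3*(-6) = -1*9 + 18 = -9 + 18 = 9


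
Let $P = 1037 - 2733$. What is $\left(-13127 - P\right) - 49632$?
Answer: $-61063$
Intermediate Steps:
$P = -1696$ ($P = 1037 - 2733 = -1696$)
$\left(-13127 - P\right) - 49632 = \left(-13127 - -1696\right) - 49632 = \left(-13127 + 1696\right) - 49632 = -11431 - 49632 = -61063$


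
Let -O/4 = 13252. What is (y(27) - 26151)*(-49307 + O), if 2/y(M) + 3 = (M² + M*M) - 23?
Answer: 1915757826225/716 ≈ 2.6756e+9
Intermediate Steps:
O = -53008 (O = -4*13252 = -53008)
y(M) = 2/(-26 + 2*M²) (y(M) = 2/(-3 + ((M² + M*M) - 23)) = 2/(-3 + ((M² + M²) - 23)) = 2/(-3 + (2*M² - 23)) = 2/(-3 + (-23 + 2*M²)) = 2/(-26 + 2*M²))
(y(27) - 26151)*(-49307 + O) = (1/(-13 + 27²) - 26151)*(-49307 - 53008) = (1/(-13 + 729) - 26151)*(-102315) = (1/716 - 26151)*(-102315) = -18724115/716*(-102315) = 1915757826225/716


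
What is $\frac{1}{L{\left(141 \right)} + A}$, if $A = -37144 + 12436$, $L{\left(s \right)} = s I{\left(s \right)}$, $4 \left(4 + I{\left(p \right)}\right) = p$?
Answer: $- \frac{4}{81207} \approx -4.9257 \cdot 10^{-5}$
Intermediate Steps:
$I{\left(p \right)} = -4 + \frac{p}{4}$
$L{\left(s \right)} = s \left(-4 + \frac{s}{4}\right)$
$A = -24708$
$\frac{1}{L{\left(141 \right)} + A} = \frac{1}{\frac{1}{4} \cdot 141 \left(-16 + 141\right) - 24708} = \frac{1}{\frac{1}{4} \cdot 141 \cdot 125 - 24708} = \frac{1}{\frac{17625}{4} - 24708} = \frac{1}{- \frac{81207}{4}} = - \frac{4}{81207}$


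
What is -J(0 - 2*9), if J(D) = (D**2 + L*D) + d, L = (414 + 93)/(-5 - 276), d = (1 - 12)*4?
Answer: -87806/281 ≈ -312.48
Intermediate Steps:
d = -44 (d = -11*4 = -44)
L = -507/281 (L = 507/(-281) = 507*(-1/281) = -507/281 ≈ -1.8043)
J(D) = -44 + D**2 - 507*D/281 (J(D) = (D**2 - 507*D/281) - 44 = -44 + D**2 - 507*D/281)
-J(0 - 2*9) = -(-44 + (0 - 2*9)**2 - 507*(0 - 2*9)/281) = -(-44 + (0 - 18)**2 - 507*(0 - 18)/281) = -(-44 + (-18)**2 - 507/281*(-18)) = -(-44 + 324 + 9126/281) = -1*87806/281 = -87806/281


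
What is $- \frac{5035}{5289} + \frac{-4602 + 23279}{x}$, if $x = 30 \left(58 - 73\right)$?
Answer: $- \frac{33682801}{793350} \approx -42.456$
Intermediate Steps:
$x = -450$ ($x = 30 \left(-15\right) = -450$)
$- \frac{5035}{5289} + \frac{-4602 + 23279}{x} = - \frac{5035}{5289} + \frac{-4602 + 23279}{-450} = \left(-5035\right) \frac{1}{5289} + 18677 \left(- \frac{1}{450}\right) = - \frac{5035}{5289} - \frac{18677}{450} = - \frac{33682801}{793350}$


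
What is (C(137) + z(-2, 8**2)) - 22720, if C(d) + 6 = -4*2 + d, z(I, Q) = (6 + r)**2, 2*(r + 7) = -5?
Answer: -90339/4 ≈ -22585.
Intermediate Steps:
r = -19/2 (r = -7 + (1/2)*(-5) = -7 - 5/2 = -19/2 ≈ -9.5000)
z(I, Q) = 49/4 (z(I, Q) = (6 - 19/2)**2 = (-7/2)**2 = 49/4)
C(d) = -14 + d (C(d) = -6 + (-4*2 + d) = -6 + (-8 + d) = -14 + d)
(C(137) + z(-2, 8**2)) - 22720 = ((-14 + 137) + 49/4) - 22720 = (123 + 49/4) - 22720 = 541/4 - 22720 = -90339/4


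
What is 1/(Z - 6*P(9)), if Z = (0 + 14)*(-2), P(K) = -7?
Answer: 1/14 ≈ 0.071429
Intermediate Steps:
Z = -28 (Z = 14*(-2) = -28)
1/(Z - 6*P(9)) = 1/(-28 - 6*(-7)) = 1/(-28 + 42) = 1/14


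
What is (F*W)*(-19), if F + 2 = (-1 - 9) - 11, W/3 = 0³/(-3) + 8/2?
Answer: 5244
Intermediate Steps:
W = 12 (W = 3*(0³/(-3) + 8/2) = 3*(0*(-⅓) + 8*(½)) = 3*(0 + 4) = 3*4 = 12)
F = -23 (F = -2 + ((-1 - 9) - 11) = -2 + (-10 - 11) = -2 - 21 = -23)
(F*W)*(-19) = -23*12*(-19) = -276*(-19) = 5244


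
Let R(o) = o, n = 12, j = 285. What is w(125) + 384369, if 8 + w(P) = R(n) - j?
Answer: 384088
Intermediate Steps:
w(P) = -281 (w(P) = -8 + (12 - 1*285) = -8 + (12 - 285) = -8 - 273 = -281)
w(125) + 384369 = -281 + 384369 = 384088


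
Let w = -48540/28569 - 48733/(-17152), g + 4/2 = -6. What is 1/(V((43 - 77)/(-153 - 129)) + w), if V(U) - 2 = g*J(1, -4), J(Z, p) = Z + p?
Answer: 163338496/4433365895 ≈ 0.036843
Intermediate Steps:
g = -8 (g = -2 - 6 = -8)
w = 186564999/163338496 (w = -48540*1/28569 - 48733*(-1/17152) = -16180/9523 + 48733/17152 = 186564999/163338496 ≈ 1.1422)
V(U) = 26 (V(U) = 2 - 8*(1 - 4) = 2 - 8*(-3) = 2 + 24 = 26)
1/(V((43 - 77)/(-153 - 129)) + w) = 1/(26 + 186564999/163338496) = 1/(4433365895/163338496) = 163338496/4433365895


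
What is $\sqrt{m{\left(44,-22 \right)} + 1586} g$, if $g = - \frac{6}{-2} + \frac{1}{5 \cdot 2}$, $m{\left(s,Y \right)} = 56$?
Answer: $\frac{31 \sqrt{1642}}{10} \approx 125.62$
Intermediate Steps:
$g = \frac{31}{10}$ ($g = \left(-6\right) \left(- \frac{1}{2}\right) + \frac{1}{5} \cdot \frac{1}{2} = 3 + \frac{1}{10} = \frac{31}{10} \approx 3.1$)
$\sqrt{m{\left(44,-22 \right)} + 1586} g = \sqrt{56 + 1586} \cdot \frac{31}{10} = \sqrt{1642} \cdot \frac{31}{10} = \frac{31 \sqrt{1642}}{10}$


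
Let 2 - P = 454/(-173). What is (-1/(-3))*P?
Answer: 800/519 ≈ 1.5414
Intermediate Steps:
P = 800/173 (P = 2 - 454/(-173) = 2 - 454*(-1)/173 = 2 - 1*(-454/173) = 2 + 454/173 = 800/173 ≈ 4.6243)
(-1/(-3))*P = -1/(-3)*(800/173) = -1*(-1/3)*(800/173) = (1/3)*(800/173) = 800/519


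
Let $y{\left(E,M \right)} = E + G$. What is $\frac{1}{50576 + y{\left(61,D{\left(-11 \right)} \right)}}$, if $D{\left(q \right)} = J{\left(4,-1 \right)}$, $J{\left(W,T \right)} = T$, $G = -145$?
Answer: $\frac{1}{50492} \approx 1.9805 \cdot 10^{-5}$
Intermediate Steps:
$D{\left(q \right)} = -1$
$y{\left(E,M \right)} = -145 + E$ ($y{\left(E,M \right)} = E - 145 = -145 + E$)
$\frac{1}{50576 + y{\left(61,D{\left(-11 \right)} \right)}} = \frac{1}{50576 + \left(-145 + 61\right)} = \frac{1}{50576 - 84} = \frac{1}{50492}$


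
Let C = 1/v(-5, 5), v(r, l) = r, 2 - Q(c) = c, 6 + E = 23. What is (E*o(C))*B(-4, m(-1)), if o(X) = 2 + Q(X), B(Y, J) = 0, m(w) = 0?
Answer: 0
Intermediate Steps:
E = 17 (E = -6 + 23 = 17)
Q(c) = 2 - c
C = -1/5 (C = 1/(-5) = -1/5 ≈ -0.20000)
o(X) = 4 - X (o(X) = 2 + (2 - X) = 4 - X)
(E*o(C))*B(-4, m(-1)) = (17*(4 - 1*(-1/5)))*0 = (17*(4 + 1/5))*0 = (17*(21/5))*0 = (357/5)*0 = 0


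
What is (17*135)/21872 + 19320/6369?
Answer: 145727965/46434256 ≈ 3.1384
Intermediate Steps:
(17*135)/21872 + 19320/6369 = 2295*(1/21872) + 19320*(1/6369) = 2295/21872 + 6440/2123 = 145727965/46434256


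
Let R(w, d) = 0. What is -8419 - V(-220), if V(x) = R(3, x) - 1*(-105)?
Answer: -8524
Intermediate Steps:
V(x) = 105 (V(x) = 0 - 1*(-105) = 0 + 105 = 105)
-8419 - V(-220) = -8419 - 1*105 = -8419 - 105 = -8524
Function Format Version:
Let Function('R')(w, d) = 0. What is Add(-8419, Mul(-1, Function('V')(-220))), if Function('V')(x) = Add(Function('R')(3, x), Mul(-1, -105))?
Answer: -8524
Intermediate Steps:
Function('V')(x) = 105 (Function('V')(x) = Add(0, Mul(-1, -105)) = Add(0, 105) = 105)
Add(-8419, Mul(-1, Function('V')(-220))) = Add(-8419, Mul(-1, 105)) = Add(-8419, -105) = -8524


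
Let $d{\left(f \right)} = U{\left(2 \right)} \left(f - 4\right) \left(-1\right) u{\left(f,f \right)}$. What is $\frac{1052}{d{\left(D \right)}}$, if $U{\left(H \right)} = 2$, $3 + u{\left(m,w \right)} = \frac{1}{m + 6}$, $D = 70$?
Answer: $\frac{19988}{7491} \approx 2.6683$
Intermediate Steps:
$u{\left(m,w \right)} = -3 + \frac{1}{6 + m}$ ($u{\left(m,w \right)} = -3 + \frac{1}{m + 6} = -3 + \frac{1}{6 + m}$)
$d{\left(f \right)} = \frac{\left(-17 - 3 f\right) \left(8 - 2 f\right)}{6 + f}$ ($d{\left(f \right)} = 2 \left(f - 4\right) \left(-1\right) \frac{-17 - 3 f}{6 + f} = 2 \left(-4 + f\right) \left(-1\right) \frac{-17 - 3 f}{6 + f} = \left(-8 + 2 f\right) \left(-1\right) \frac{-17 - 3 f}{6 + f} = \left(8 - 2 f\right) \frac{-17 - 3 f}{6 + f} = \frac{\left(-17 - 3 f\right) \left(8 - 2 f\right)}{6 + f}$)
$\frac{1052}{d{\left(D \right)}} = \frac{1052}{2 \frac{1}{6 + 70} \left(-4 + 70\right) \left(17 + 3 \cdot 70\right)} = \frac{1052}{2 \cdot \frac{1}{76} \cdot 66 \left(17 + 210\right)} = \frac{1052}{2 \cdot \frac{1}{76} \cdot 66 \cdot 227} = \frac{1052}{\frac{7491}{19}} = 1052 \cdot \frac{19}{7491} = \frac{19988}{7491}$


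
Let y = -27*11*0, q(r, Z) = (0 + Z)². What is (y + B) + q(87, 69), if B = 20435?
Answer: 25196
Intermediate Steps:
q(r, Z) = Z²
y = 0 (y = -297*0 = 0)
(y + B) + q(87, 69) = (0 + 20435) + 69² = 20435 + 4761 = 25196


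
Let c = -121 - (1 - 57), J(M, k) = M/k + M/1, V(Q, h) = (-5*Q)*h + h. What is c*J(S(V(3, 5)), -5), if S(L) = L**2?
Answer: -254800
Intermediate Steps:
V(Q, h) = h - 5*Q*h (V(Q, h) = -5*Q*h + h = h - 5*Q*h)
J(M, k) = M + M/k (J(M, k) = M/k + M*1 = M/k + M = M + M/k)
c = -65 (c = -121 - 1*(-56) = -121 + 56 = -65)
c*J(S(V(3, 5)), -5) = -65*((5*(1 - 5*3))**2 + (5*(1 - 5*3))**2/(-5)) = -65*((5*(1 - 15))**2 + (5*(1 - 15))**2*(-1/5)) = -65*((5*(-14))**2 + (5*(-14))**2*(-1/5)) = -65*((-70)**2 + (-70)**2*(-1/5)) = -65*(4900 + 4900*(-1/5)) = -65*(4900 - 980) = -65*3920 = -254800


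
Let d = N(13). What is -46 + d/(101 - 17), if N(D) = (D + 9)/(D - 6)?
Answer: -13513/294 ≈ -45.963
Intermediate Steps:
N(D) = (9 + D)/(-6 + D)
d = 22/7 (d = (9 + 13)/(-6 + 13) = 22/7 ≈ 3.1429)
-46 + d/(101 - 17) = -46 + (22/7)/(101 - 17) = -46 + (22/7)/84 = -46 + (1/84)*(22/7) = -46 + 11/294 = -13513/294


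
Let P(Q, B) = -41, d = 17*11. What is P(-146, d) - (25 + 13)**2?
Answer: -1485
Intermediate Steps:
d = 187
P(-146, d) - (25 + 13)**2 = -41 - (25 + 13)**2 = -41 - 1*38**2 = -41 - 1*1444 = -41 - 1444 = -1485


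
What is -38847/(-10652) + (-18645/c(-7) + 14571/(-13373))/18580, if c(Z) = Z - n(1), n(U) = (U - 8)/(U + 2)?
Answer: 35774576251473/9263471215880 ≈ 3.8619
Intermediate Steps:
n(U) = (-8 + U)/(2 + U)
c(Z) = 7/3 + Z (c(Z) = Z - (-8 + 1)/(2 + 1) = Z - (-7)/3 = Z - 1*(-7/3) = Z + 7/3 = 7/3 + Z)
-38847/(-10652) + (-18645/c(-7) + 14571/(-13373))/18580 = -38847/(-10652) + (-18645/(7/3 - 7) + 14571/(-13373))/18580 = -38847*(-1/10652) + (-18645/(-14/3) + 14571*(-1/13373))*(1/18580) = 38847/10652 + (-18645*(-3/14) - 14571/13373)*(1/18580) = 38847/10652 + (55935/14 - 14571/13373)*(1/18580) = 38847/10652 + (747814761/187222)*(1/18580) = 38847/10652 + 747814761/3478584760 = 35774576251473/9263471215880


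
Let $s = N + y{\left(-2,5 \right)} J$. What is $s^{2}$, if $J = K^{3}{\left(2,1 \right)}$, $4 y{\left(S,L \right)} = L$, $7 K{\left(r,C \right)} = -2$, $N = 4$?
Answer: $\frac{1855044}{117649} \approx 15.768$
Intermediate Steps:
$K{\left(r,C \right)} = - \frac{2}{7}$ ($K{\left(r,C \right)} = \frac{1}{7} \left(-2\right) = - \frac{2}{7}$)
$y{\left(S,L \right)} = \frac{L}{4}$
$J = - \frac{8}{343}$ ($J = \left(- \frac{2}{7}\right)^{3} = - \frac{8}{343} \approx -0.023324$)
$s = \frac{1362}{343}$ ($s = 4 + \frac{1}{4} \cdot 5 \left(- \frac{8}{343}\right) = 4 + \frac{5}{4} \left(- \frac{8}{343}\right) = 4 - \frac{10}{343} = \frac{1362}{343} \approx 3.9708$)
$s^{2} = \left(\frac{1362}{343}\right)^{2} = \frac{1855044}{117649}$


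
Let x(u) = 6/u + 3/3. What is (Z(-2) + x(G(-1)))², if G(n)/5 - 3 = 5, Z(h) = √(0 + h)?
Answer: -271/400 + 23*I*√2/10 ≈ -0.6775 + 3.2527*I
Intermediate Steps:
Z(h) = √h
G(n) = 40 (G(n) = 15 + 5*5 = 15 + 25 = 40)
x(u) = 1 + 6/u (x(u) = 6/u + 3*(⅓) = 6/u + 1 = 1 + 6/u)
(Z(-2) + x(G(-1)))² = (√(-2) + (6 + 40)/40)² = (I*√2 + (1/40)*46)² = (I*√2 + 23/20)² = (23/20 + I*√2)²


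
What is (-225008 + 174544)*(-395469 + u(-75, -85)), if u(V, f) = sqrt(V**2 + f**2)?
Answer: 19956947616 - 252320*sqrt(514) ≈ 1.9951e+10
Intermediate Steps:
(-225008 + 174544)*(-395469 + u(-75, -85)) = (-225008 + 174544)*(-395469 + sqrt((-75)**2 + (-85)**2)) = -50464*(-395469 + sqrt(5625 + 7225)) = -50464*(-395469 + sqrt(12850)) = -50464*(-395469 + 5*sqrt(514)) = 19956947616 - 252320*sqrt(514)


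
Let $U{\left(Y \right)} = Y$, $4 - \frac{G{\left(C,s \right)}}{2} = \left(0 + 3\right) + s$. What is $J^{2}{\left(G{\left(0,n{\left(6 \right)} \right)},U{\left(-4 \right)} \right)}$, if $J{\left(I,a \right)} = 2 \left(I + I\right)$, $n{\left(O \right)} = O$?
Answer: $1600$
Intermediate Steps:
$G{\left(C,s \right)} = 2 - 2 s$ ($G{\left(C,s \right)} = 8 - 2 \left(\left(0 + 3\right) + s\right) = 8 - 2 \left(3 + s\right) = 8 - \left(6 + 2 s\right) = 2 - 2 s$)
$J{\left(I,a \right)} = 4 I$ ($J{\left(I,a \right)} = 2 \cdot 2 I = 4 I$)
$J^{2}{\left(G{\left(0,n{\left(6 \right)} \right)},U{\left(-4 \right)} \right)} = \left(4 \left(2 - 12\right)\right)^{2} = \left(4 \left(-10\right)\right)^{2} = \left(-40\right)^{2} = 1600$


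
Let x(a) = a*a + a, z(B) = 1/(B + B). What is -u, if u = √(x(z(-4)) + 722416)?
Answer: -√46234617/8 ≈ -849.95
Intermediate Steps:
z(B) = 1/(2*B)
x(a) = a + a² (x(a) = a² + a = a + a²)
u = √46234617/8 (u = √(((½)/(-4))*(1 + (½)/(-4)) + 722416) = √(((½)*(-¼))*(1 + (½)*(-¼)) + 722416) = √(-(1 - ⅛)/8 + 722416) = √(-⅛*7/8 + 722416) = √(-7/64 + 722416) = √(46234617/64) = √46234617/8 ≈ 849.95)
-u = -√46234617/8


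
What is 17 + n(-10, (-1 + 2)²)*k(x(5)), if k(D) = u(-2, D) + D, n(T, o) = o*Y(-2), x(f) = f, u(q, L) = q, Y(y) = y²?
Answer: 29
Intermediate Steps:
n(T, o) = 4*o (n(T, o) = o*(-2)² = o*4 = 4*o)
k(D) = -2 + D
17 + n(-10, (-1 + 2)²)*k(x(5)) = 17 + (4*(-1 + 2)²)*(-2 + 5) = 17 + (4*1²)*3 = 17 + (4*1)*3 = 17 + 4*3 = 17 + 12 = 29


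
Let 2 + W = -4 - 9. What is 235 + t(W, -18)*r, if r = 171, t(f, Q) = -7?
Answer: -962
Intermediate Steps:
W = -15 (W = -2 + (-4 - 9) = -2 - 13 = -15)
235 + t(W, -18)*r = 235 - 7*171 = 235 - 1197 = -962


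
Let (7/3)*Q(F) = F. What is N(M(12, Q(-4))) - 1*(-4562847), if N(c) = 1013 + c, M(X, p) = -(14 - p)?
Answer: 31946910/7 ≈ 4.5638e+6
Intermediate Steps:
Q(F) = 3*F/7
M(X, p) = -14 + p
N(M(12, Q(-4))) - 1*(-4562847) = (1013 + (-14 + (3/7)*(-4))) - 1*(-4562847) = (1013 + (-14 - 12/7)) + 4562847 = (1013 - 110/7) + 4562847 = 6981/7 + 4562847 = 31946910/7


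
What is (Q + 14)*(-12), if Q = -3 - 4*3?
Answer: 12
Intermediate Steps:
Q = -15 (Q = -3 - 12 = -15)
(Q + 14)*(-12) = (-15 + 14)*(-12) = -1*(-12) = 12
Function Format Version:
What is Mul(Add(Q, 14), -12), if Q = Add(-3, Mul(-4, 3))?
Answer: 12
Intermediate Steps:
Q = -15 (Q = Add(-3, -12) = -15)
Mul(Add(Q, 14), -12) = Mul(Add(-15, 14), -12) = Mul(-1, -12) = 12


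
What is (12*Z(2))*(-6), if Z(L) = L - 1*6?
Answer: 288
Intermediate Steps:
Z(L) = -6 + L (Z(L) = L - 6 = -6 + L)
(12*Z(2))*(-6) = (12*(-6 + 2))*(-6) = (12*(-4))*(-6) = -48*(-6) = 288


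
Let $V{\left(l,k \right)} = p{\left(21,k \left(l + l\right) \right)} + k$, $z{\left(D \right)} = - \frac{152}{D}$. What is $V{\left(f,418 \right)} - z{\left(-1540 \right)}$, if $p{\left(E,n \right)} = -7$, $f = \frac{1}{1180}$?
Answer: $\frac{158197}{385} \approx 410.9$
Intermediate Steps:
$f = \frac{1}{1180} \approx 0.00084746$
$V{\left(l,k \right)} = -7 + k$
$V{\left(f,418 \right)} - z{\left(-1540 \right)} = \left(-7 + 418\right) - - \frac{152}{-1540} = 411 - \left(-152\right) \left(- \frac{1}{1540}\right) = 411 - \frac{38}{385} = \frac{158197}{385}$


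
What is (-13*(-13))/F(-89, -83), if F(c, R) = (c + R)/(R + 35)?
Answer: 2028/43 ≈ 47.163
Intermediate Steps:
F(c, R) = (R + c)/(35 + R)
(-13*(-13))/F(-89, -83) = (-13*(-13))/(((-83 - 89)/(35 - 83))) = 169/((-172/(-48))) = 169/((-1/48*(-172))) = 169/(43/12) = 169*(12/43) = 2028/43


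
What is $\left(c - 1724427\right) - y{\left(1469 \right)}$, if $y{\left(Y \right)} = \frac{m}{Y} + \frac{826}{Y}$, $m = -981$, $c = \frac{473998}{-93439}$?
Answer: $- \frac{236698792731474}{137261891} \approx -1.7244 \cdot 10^{6}$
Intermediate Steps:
$c = - \frac{473998}{93439}$ ($c = 473998 \left(- \frac{1}{93439}\right) = - \frac{473998}{93439} \approx -5.0728$)
$y{\left(Y \right)} = - \frac{155}{Y}$ ($y{\left(Y \right)} = - \frac{981}{Y} + \frac{826}{Y} = - \frac{155}{Y}$)
$\left(c - 1724427\right) - y{\left(1469 \right)} = \left(- \frac{473998}{93439} - 1724427\right) - - \frac{155}{1469} = \left(- \frac{473998}{93439} - 1724427\right) - \left(-155\right) \frac{1}{1469} = - \frac{161129208451}{93439} - - \frac{155}{1469} = - \frac{161129208451}{93439} + \frac{155}{1469} = - \frac{236698792731474}{137261891}$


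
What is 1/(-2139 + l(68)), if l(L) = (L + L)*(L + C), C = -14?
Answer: 1/5205 ≈ 0.00019212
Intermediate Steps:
l(L) = 2*L*(-14 + L) (l(L) = (L + L)*(L - 14) = (2*L)*(-14 + L) = 2*L*(-14 + L))
1/(-2139 + l(68)) = 1/(-2139 + 2*68*(-14 + 68)) = 1/(-2139 + 2*68*54) = 1/(-2139 + 7344) = 1/5205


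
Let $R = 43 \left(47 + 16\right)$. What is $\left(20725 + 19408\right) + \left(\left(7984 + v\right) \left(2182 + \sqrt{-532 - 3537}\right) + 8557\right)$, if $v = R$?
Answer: $23380816 + 10693 i \sqrt{4069} \approx 2.3381 \cdot 10^{7} + 6.8209 \cdot 10^{5} i$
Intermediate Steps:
$R = 2709$ ($R = 43 \cdot 63 = 2709$)
$v = 2709$
$\left(20725 + 19408\right) + \left(\left(7984 + v\right) \left(2182 + \sqrt{-532 - 3537}\right) + 8557\right) = \left(20725 + 19408\right) + \left(\left(7984 + 2709\right) \left(2182 + \sqrt{-532 - 3537}\right) + 8557\right) = 40133 + \left(10693 \left(2182 + \sqrt{-4069}\right) + 8557\right) = 40133 + \left(10693 \left(2182 + i \sqrt{4069}\right) + 8557\right) = 40133 + \left(\left(23332126 + 10693 i \sqrt{4069}\right) + 8557\right) = 40133 + \left(23340683 + 10693 i \sqrt{4069}\right) = 23380816 + 10693 i \sqrt{4069}$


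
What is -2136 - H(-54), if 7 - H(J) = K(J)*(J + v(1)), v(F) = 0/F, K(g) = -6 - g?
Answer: -4735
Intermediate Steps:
v(F) = 0
H(J) = 7 - J*(-6 - J) (H(J) = 7 - (-6 - J)*(J + 0) = 7 - (-6 - J)*J = 7 - J*(-6 - J))
-2136 - H(-54) = -2136 - (7 - 54*(6 - 54)) = -2136 - (7 - 54*(-48)) = -2136 - (7 + 2592) = -2136 - 1*2599 = -2136 - 2599 = -4735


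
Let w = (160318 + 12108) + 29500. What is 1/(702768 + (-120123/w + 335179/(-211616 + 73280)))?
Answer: 13966817568/9815390299283183 ≈ 1.4229e-6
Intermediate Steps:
w = 201926 (w = 172426 + 29500 = 201926)
1/(702768 + (-120123/w + 335179/(-211616 + 73280))) = 1/(702768 + (-120123/201926 + 335179/(-211616 + 73280))) = 1/(702768 + (-120123*1/201926 + 335179/(-138336))) = 1/(702768 + (-120123/201926 + 335179*(-1/138336))) = 1/(702768 + (-120123/201926 - 335179/138336)) = 1/(702768 - 42149345041/13966817568) = 1/(9815390299283183/13966817568) = 13966817568/9815390299283183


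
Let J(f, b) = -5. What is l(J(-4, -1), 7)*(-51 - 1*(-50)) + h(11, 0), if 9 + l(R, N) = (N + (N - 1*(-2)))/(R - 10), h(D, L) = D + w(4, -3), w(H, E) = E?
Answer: 271/15 ≈ 18.067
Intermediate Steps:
h(D, L) = -3 + D (h(D, L) = D - 3 = -3 + D)
l(R, N) = -9 + (2 + 2*N)/(-10 + R) (l(R, N) = -9 + (N + (N - 1*(-2)))/(R - 10) = -9 + (N + (N + 2))/(-10 + R) = -9 + (N + (2 + N))/(-10 + R) = -9 + (2 + 2*N)/(-10 + R))
l(J(-4, -1), 7)*(-51 - 1*(-50)) + h(11, 0) = ((92 - 9*(-5) + 2*7)/(-10 - 5))*(-51 - 1*(-50)) + (-3 + 11) = ((92 + 45 + 14)/(-15))*(-51 + 50) + 8 = -1/15*151*(-1) + 8 = -151/15*(-1) + 8 = 151/15 + 8 = 271/15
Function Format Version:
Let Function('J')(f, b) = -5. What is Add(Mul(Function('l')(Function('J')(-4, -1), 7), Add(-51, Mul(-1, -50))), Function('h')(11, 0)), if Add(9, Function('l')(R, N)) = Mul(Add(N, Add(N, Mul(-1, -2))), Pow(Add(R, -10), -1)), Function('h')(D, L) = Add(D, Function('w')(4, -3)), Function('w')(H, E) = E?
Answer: Rational(271, 15) ≈ 18.067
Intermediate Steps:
Function('h')(D, L) = Add(-3, D) (Function('h')(D, L) = Add(D, -3) = Add(-3, D))
Function('l')(R, N) = Add(-9, Mul(Pow(Add(-10, R), -1), Add(2, Mul(2, N)))) (Function('l')(R, N) = Add(-9, Mul(Add(N, Add(N, Mul(-1, -2))), Pow(Add(R, -10), -1))) = Add(-9, Mul(Add(N, Add(N, 2)), Pow(Add(-10, R), -1))) = Add(-9, Mul(Add(N, Add(2, N)), Pow(Add(-10, R), -1))) = Add(-9, Mul(Add(2, Mul(2, N)), Pow(Add(-10, R), -1))) = Add(-9, Mul(Pow(Add(-10, R), -1), Add(2, Mul(2, N)))))
Add(Mul(Function('l')(Function('J')(-4, -1), 7), Add(-51, Mul(-1, -50))), Function('h')(11, 0)) = Add(Mul(Mul(Pow(Add(-10, -5), -1), Add(92, Mul(-9, -5), Mul(2, 7))), Add(-51, Mul(-1, -50))), Add(-3, 11)) = Add(Mul(Mul(Pow(-15, -1), Add(92, 45, 14)), Add(-51, 50)), 8) = Add(Mul(Mul(Rational(-1, 15), 151), -1), 8) = Add(Mul(Rational(-151, 15), -1), 8) = Add(Rational(151, 15), 8) = Rational(271, 15)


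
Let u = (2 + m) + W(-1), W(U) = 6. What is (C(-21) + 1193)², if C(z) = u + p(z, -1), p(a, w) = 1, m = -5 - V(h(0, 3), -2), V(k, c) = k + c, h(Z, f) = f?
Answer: 1430416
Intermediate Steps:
V(k, c) = c + k
m = -6 (m = -5 - (-2 + 3) = -5 - 1*1 = -5 - 1 = -6)
u = 2 (u = (2 - 6) + 6 = -4 + 6 = 2)
C(z) = 3 (C(z) = 2 + 1 = 3)
(C(-21) + 1193)² = (3 + 1193)² = 1196² = 1430416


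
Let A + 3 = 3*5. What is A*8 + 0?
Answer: 96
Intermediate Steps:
A = 12 (A = -3 + 3*5 = -3 + 15 = 12)
A*8 + 0 = 12*8 + 0 = 96 + 0 = 96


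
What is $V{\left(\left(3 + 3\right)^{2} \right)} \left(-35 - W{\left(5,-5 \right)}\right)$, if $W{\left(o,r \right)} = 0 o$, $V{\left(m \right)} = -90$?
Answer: $3150$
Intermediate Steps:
$W{\left(o,r \right)} = 0$
$V{\left(\left(3 + 3\right)^{2} \right)} \left(-35 - W{\left(5,-5 \right)}\right) = - 90 \left(-35 - 0\right) = - 90 \left(-35 + 0\right) = \left(-90\right) \left(-35\right) = 3150$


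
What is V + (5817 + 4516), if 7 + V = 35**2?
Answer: 11551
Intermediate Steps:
V = 1218 (V = -7 + 35**2 = -7 + 1225 = 1218)
V + (5817 + 4516) = 1218 + (5817 + 4516) = 1218 + 10333 = 11551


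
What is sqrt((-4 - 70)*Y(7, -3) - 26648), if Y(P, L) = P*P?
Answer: I*sqrt(30274) ≈ 173.99*I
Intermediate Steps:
Y(P, L) = P**2
sqrt((-4 - 70)*Y(7, -3) - 26648) = sqrt((-4 - 70)*7**2 - 26648) = sqrt(-74*49 - 26648) = sqrt(-3626 - 26648) = sqrt(-30274) = I*sqrt(30274)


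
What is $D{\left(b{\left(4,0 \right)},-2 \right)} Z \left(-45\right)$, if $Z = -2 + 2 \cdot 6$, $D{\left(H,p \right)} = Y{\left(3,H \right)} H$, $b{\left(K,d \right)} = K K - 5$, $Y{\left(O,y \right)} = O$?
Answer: $-14850$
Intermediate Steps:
$b{\left(K,d \right)} = -5 + K^{2}$ ($b{\left(K,d \right)} = K^{2} - 5 = -5 + K^{2}$)
$D{\left(H,p \right)} = 3 H$
$Z = 10$ ($Z = -2 + 12 = 10$)
$D{\left(b{\left(4,0 \right)},-2 \right)} Z \left(-45\right) = 3 \left(-5 + 4^{2}\right) 10 \left(-45\right) = 3 \left(-5 + 16\right) 10 \left(-45\right) = 3 \cdot 11 \cdot 10 \left(-45\right) = 33 \cdot 10 \left(-45\right) = 330 \left(-45\right) = -14850$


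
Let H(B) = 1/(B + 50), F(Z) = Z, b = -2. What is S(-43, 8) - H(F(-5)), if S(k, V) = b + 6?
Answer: 179/45 ≈ 3.9778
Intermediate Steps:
S(k, V) = 4 (S(k, V) = -2 + 6 = 4)
H(B) = 1/(50 + B)
S(-43, 8) - H(F(-5)) = 4 - 1/(50 - 5) = 4 - 1/45 = 179/45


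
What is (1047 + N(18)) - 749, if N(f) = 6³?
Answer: 514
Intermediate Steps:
N(f) = 216
(1047 + N(18)) - 749 = (1047 + 216) - 749 = 1263 - 749 = 514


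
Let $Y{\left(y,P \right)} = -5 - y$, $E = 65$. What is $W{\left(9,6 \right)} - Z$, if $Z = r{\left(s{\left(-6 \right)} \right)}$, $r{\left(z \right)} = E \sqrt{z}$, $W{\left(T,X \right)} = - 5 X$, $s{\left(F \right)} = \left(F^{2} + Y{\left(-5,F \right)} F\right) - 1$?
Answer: $-30 - 65 \sqrt{35} \approx -414.55$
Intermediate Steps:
$s{\left(F \right)} = -1 + F^{2}$ ($s{\left(F \right)} = \left(F^{2} + \left(-5 - -5\right) F\right) - 1 = \left(F^{2} + \left(-5 + 5\right) F\right) - 1 = \left(F^{2} + 0 F\right) - 1 = \left(F^{2} + 0\right) - 1 = F^{2} - 1 = -1 + F^{2}$)
$r{\left(z \right)} = 65 \sqrt{z}$
$Z = 65 \sqrt{35}$ ($Z = 65 \sqrt{-1 + \left(-6\right)^{2}} = 65 \sqrt{-1 + 36} = 65 \sqrt{35} \approx 384.55$)
$W{\left(9,6 \right)} - Z = \left(-5\right) 6 - 65 \sqrt{35} = -30 - 65 \sqrt{35}$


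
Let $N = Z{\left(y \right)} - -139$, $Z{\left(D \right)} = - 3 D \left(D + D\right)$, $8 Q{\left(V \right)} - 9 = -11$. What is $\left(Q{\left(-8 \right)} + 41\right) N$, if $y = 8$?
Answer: $- \frac{39935}{4} \approx -9983.8$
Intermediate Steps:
$Q{\left(V \right)} = - \frac{1}{4}$ ($Q{\left(V \right)} = \frac{9}{8} + \frac{1}{8} \left(-11\right) = \frac{9}{8} - \frac{11}{8} = - \frac{1}{4}$)
$Z{\left(D \right)} = - 6 D^{2}$ ($Z{\left(D \right)} = - 3 D 2 D = - 6 D^{2}$)
$N = -245$ ($N = - 6 \cdot 8^{2} - -139 = \left(-6\right) 64 + 139 = -384 + 139 = -245$)
$\left(Q{\left(-8 \right)} + 41\right) N = \left(- \frac{1}{4} + 41\right) \left(-245\right) = \frac{163}{4} \left(-245\right) = - \frac{39935}{4}$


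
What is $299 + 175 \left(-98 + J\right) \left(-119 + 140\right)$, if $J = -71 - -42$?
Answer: $-466426$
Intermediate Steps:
$J = -29$ ($J = -71 + 42 = -29$)
$299 + 175 \left(-98 + J\right) \left(-119 + 140\right) = 299 + 175 \left(-98 - 29\right) \left(-119 + 140\right) = 299 + 175 \left(\left(-127\right) 21\right) = 299 + 175 \left(-2667\right) = 299 - 466725 = -466426$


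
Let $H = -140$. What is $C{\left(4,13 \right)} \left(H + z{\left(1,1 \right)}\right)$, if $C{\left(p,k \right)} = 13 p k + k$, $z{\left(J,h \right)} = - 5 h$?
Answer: $-99905$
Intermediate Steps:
$C{\left(p,k \right)} = k + 13 k p$ ($C{\left(p,k \right)} = 13 k p + k = k + 13 k p$)
$C{\left(4,13 \right)} \left(H + z{\left(1,1 \right)}\right) = 13 \left(1 + 13 \cdot 4\right) \left(-140 - 5\right) = 13 \left(1 + 52\right) \left(-140 - 5\right) = 13 \cdot 53 \left(-145\right) = 689 \left(-145\right) = -99905$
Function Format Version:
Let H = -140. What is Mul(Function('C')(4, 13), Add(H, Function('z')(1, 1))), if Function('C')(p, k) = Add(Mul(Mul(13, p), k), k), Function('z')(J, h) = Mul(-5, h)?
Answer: -99905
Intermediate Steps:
Function('C')(p, k) = Add(k, Mul(13, k, p)) (Function('C')(p, k) = Add(Mul(13, k, p), k) = Add(k, Mul(13, k, p)))
Mul(Function('C')(4, 13), Add(H, Function('z')(1, 1))) = Mul(Mul(13, Add(1, Mul(13, 4))), Add(-140, Mul(-5, 1))) = Mul(Mul(13, Add(1, 52)), Add(-140, -5)) = Mul(Mul(13, 53), -145) = Mul(689, -145) = -99905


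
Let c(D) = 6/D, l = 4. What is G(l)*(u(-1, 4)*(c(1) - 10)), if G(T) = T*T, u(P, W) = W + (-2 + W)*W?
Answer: -768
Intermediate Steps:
u(P, W) = W + W*(-2 + W)
G(T) = T**2
G(l)*(u(-1, 4)*(c(1) - 10)) = 4**2*((4*(-1 + 4))*(6/1 - 10)) = 16*((4*3)*(6*1 - 10)) = 16*(12*(6 - 10)) = 16*(12*(-4)) = 16*(-48) = -768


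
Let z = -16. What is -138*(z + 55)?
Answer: -5382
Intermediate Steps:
-138*(z + 55) = -138*(-16 + 55) = -138*39 = -5382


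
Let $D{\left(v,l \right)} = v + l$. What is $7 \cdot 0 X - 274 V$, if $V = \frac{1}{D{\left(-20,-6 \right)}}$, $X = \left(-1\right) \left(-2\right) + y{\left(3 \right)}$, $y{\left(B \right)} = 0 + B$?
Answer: $\frac{137}{13} \approx 10.538$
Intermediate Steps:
$y{\left(B \right)} = B$
$X = 5$ ($X = \left(-1\right) \left(-2\right) + 3 = 2 + 3 = 5$)
$D{\left(v,l \right)} = l + v$
$V = - \frac{1}{26}$ ($V = \frac{1}{-6 - 20} = \frac{1}{-26} = - \frac{1}{26} \approx -0.038462$)
$7 \cdot 0 X - 274 V = 7 \cdot 0 \cdot 5 - - \frac{137}{13} = 0 \cdot 5 + \frac{137}{13} = 0 + \frac{137}{13} = \frac{137}{13}$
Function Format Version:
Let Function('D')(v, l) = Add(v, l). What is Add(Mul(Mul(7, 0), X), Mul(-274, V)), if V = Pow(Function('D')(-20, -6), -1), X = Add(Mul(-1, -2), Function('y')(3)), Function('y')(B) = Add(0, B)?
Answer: Rational(137, 13) ≈ 10.538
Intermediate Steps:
Function('y')(B) = B
X = 5 (X = Add(Mul(-1, -2), 3) = Add(2, 3) = 5)
Function('D')(v, l) = Add(l, v)
V = Rational(-1, 26) (V = Pow(Add(-6, -20), -1) = Pow(-26, -1) = Rational(-1, 26) ≈ -0.038462)
Add(Mul(Mul(7, 0), X), Mul(-274, V)) = Add(Mul(Mul(7, 0), 5), Mul(-274, Rational(-1, 26))) = Add(Mul(0, 5), Rational(137, 13)) = Add(0, Rational(137, 13)) = Rational(137, 13)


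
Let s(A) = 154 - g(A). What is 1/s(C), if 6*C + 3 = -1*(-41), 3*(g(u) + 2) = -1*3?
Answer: 1/157 ≈ 0.0063694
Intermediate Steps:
g(u) = -3 (g(u) = -2 + (-1*3)/3 = -2 + (1/3)*(-3) = -2 - 1 = -3)
C = 19/3 (C = -1/2 + (-1*(-41))/6 = -1/2 + (1/6)*41 = -1/2 + 41/6 = 19/3 ≈ 6.3333)
s(A) = 157 (s(A) = 154 - 1*(-3) = 154 + 3 = 157)
1/s(C) = 1/157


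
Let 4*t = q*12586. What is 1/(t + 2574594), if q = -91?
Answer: 2/4576525 ≈ 4.3701e-7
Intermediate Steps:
t = -572663/2 (t = (-91*12586)/4 = (¼)*(-1145326) = -572663/2 ≈ -2.8633e+5)
1/(t + 2574594) = 1/(-572663/2 + 2574594) = 1/(4576525/2) = 2/4576525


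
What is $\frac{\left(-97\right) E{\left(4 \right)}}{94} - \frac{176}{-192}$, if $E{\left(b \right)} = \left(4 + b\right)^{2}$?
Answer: $- \frac{36731}{564} \approx -65.126$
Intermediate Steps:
$\frac{\left(-97\right) E{\left(4 \right)}}{94} - \frac{176}{-192} = \frac{\left(-97\right) \left(4 + 4\right)^{2}}{94} - \frac{176}{-192} = - 97 \cdot 8^{2} \cdot \frac{1}{94} - - \frac{11}{12} = \left(-97\right) 64 \cdot \frac{1}{94} + \frac{11}{12} = \left(-6208\right) \frac{1}{94} + \frac{11}{12} = - \frac{3104}{47} + \frac{11}{12} = - \frac{36731}{564}$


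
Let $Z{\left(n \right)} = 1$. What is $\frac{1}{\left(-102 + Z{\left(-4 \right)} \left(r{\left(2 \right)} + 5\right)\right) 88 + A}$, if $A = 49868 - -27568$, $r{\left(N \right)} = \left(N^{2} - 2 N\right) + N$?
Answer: $\frac{1}{69076} \approx 1.4477 \cdot 10^{-5}$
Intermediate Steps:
$r{\left(N \right)} = N^{2} - N$
$A = 77436$ ($A = 49868 + 27568 = 77436$)
$\frac{1}{\left(-102 + Z{\left(-4 \right)} \left(r{\left(2 \right)} + 5\right)\right) 88 + A} = \frac{1}{\left(-102 + 1 \left(2 \left(-1 + 2\right) + 5\right)\right) 88 + 77436} = \frac{1}{\left(-102 + 1 \left(2 \cdot 1 + 5\right)\right) 88 + 77436} = \frac{1}{\left(-102 + 1 \left(2 + 5\right)\right) 88 + 77436} = \frac{1}{\left(-102 + 1 \cdot 7\right) 88 + 77436} = \frac{1}{\left(-102 + 7\right) 88 + 77436} = \frac{1}{\left(-95\right) 88 + 77436} = \frac{1}{-8360 + 77436} = \frac{1}{69076}$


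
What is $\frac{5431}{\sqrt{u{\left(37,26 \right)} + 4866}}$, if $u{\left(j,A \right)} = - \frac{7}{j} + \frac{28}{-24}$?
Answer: $\frac{5431 \sqrt{239749122}}{1079951} \approx 77.867$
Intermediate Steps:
$u{\left(j,A \right)} = - \frac{7}{6} - \frac{7}{j}$ ($u{\left(j,A \right)} = - \frac{7}{j} + 28 \left(- \frac{1}{24}\right) = - \frac{7}{j} - \frac{7}{6} = - \frac{7}{6} - \frac{7}{j}$)
$\frac{5431}{\sqrt{u{\left(37,26 \right)} + 4866}} = \frac{5431}{\sqrt{\left(- \frac{7}{6} - \frac{7}{37}\right) + 4866}} = \frac{5431}{\sqrt{- \frac{301}{222} + 4866}} = \frac{5431}{\sqrt{\frac{1079951}{222}}} = \frac{5431}{\frac{1}{222} \sqrt{239749122}} = 5431 \frac{\sqrt{239749122}}{1079951} = \frac{5431 \sqrt{239749122}}{1079951}$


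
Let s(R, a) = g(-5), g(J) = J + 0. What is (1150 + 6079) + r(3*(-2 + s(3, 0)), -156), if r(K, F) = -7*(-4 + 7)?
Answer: 7208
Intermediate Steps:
g(J) = J
s(R, a) = -5
r(K, F) = -21 (r(K, F) = -7*3 = -1*21 = -21)
(1150 + 6079) + r(3*(-2 + s(3, 0)), -156) = (1150 + 6079) - 21 = 7229 - 21 = 7208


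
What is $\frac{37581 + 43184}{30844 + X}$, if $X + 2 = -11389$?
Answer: $\frac{80765}{19453} \approx 4.1518$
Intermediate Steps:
$X = -11391$ ($X = -2 - 11389 = -11391$)
$\frac{37581 + 43184}{30844 + X} = \frac{37581 + 43184}{30844 - 11391} = \frac{80765}{19453}$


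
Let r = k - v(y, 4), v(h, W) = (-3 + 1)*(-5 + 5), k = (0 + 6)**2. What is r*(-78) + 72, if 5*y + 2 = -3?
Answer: -2736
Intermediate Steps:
y = -1 (y = -2/5 + (1/5)*(-3) = -2/5 - 3/5 = -1)
k = 36 (k = 6**2 = 36)
v(h, W) = 0 (v(h, W) = -2*0 = 0)
r = 36 (r = 36 - 1*0 = 36 + 0 = 36)
r*(-78) + 72 = 36*(-78) + 72 = -2808 + 72 = -2736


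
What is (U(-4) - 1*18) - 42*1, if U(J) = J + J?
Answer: -68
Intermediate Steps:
U(J) = 2*J
(U(-4) - 1*18) - 42*1 = (2*(-4) - 1*18) - 42*1 = (-8 - 18) - 42 = -26 - 42 = -68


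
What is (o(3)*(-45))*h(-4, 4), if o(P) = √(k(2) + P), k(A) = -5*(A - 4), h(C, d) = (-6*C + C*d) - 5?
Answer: -135*√13 ≈ -486.75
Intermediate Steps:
h(C, d) = -5 - 6*C + C*d
k(A) = 20 - 5*A (k(A) = -5*(-4 + A) = 20 - 5*A)
o(P) = √(10 + P) (o(P) = √((20 - 5*2) + P) = √((20 - 10) + P) = √(10 + P))
(o(3)*(-45))*h(-4, 4) = (√(10 + 3)*(-45))*(-5 - 6*(-4) - 4*4) = (√13*(-45))*(-5 + 24 - 16) = -45*√13*3 = -135*√13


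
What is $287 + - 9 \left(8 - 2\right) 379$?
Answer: $-20179$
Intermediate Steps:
$287 + - 9 \left(8 - 2\right) 379 = 287 + \left(-9\right) 6 \cdot 379 = 287 - 20466 = -20179$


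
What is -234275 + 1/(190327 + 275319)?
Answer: -109089216649/465646 ≈ -2.3428e+5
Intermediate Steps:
-234275 + 1/(190327 + 275319) = -234275 + 1/465646 = -109089216649/465646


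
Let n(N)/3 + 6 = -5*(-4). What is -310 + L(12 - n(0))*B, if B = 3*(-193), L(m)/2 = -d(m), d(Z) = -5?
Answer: -6100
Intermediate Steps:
n(N) = 42 (n(N) = -18 + 3*(-5*(-4)) = -18 + 3*20 = -18 + 60 = 42)
L(m) = 10 (L(m) = 2*(-1*(-5)) = 2*5 = 10)
B = -579
-310 + L(12 - n(0))*B = -310 + 10*(-579) = -310 - 5790 = -6100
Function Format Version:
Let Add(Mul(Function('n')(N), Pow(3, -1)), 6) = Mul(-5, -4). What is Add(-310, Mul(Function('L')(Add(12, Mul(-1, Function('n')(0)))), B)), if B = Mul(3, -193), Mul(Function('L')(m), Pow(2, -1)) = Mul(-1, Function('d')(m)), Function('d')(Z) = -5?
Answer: -6100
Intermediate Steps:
Function('n')(N) = 42 (Function('n')(N) = Add(-18, Mul(3, Mul(-5, -4))) = Add(-18, Mul(3, 20)) = Add(-18, 60) = 42)
Function('L')(m) = 10 (Function('L')(m) = Mul(2, Mul(-1, -5)) = Mul(2, 5) = 10)
B = -579
Add(-310, Mul(Function('L')(Add(12, Mul(-1, Function('n')(0)))), B)) = Add(-310, Mul(10, -579)) = Add(-310, -5790) = -6100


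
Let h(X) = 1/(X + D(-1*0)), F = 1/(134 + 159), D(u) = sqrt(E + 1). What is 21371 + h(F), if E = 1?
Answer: 3669336294/171697 + 85849*sqrt(2)/171697 ≈ 21372.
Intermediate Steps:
D(u) = sqrt(2) (D(u) = sqrt(1 + 1) = sqrt(2))
F = 1/293 ≈ 0.0034130
h(X) = 1/(X + sqrt(2))
21371 + h(F) = 21371 + 1/(1/293 + sqrt(2))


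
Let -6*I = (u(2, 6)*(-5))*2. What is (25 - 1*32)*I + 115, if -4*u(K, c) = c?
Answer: 265/2 ≈ 132.50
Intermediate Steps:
u(K, c) = -c/4
I = -5/2 (I = --1/4*6*(-5)*2/6 = -(-3/2*(-5))*2/6 = -5*2/4 = -1/6*15 = -5/2 ≈ -2.5000)
(25 - 1*32)*I + 115 = (25 - 1*32)*(-5/2) + 115 = (25 - 32)*(-5/2) + 115 = -7*(-5/2) + 115 = 35/2 + 115 = 265/2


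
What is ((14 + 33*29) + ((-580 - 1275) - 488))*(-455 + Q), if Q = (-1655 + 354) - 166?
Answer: 2636984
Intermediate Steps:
Q = -1467 (Q = -1301 - 166 = -1467)
((14 + 33*29) + ((-580 - 1275) - 488))*(-455 + Q) = ((14 + 33*29) + ((-580 - 1275) - 488))*(-455 - 1467) = ((14 + 957) + (-1855 - 488))*(-1922) = (971 - 2343)*(-1922) = -1372*(-1922) = 2636984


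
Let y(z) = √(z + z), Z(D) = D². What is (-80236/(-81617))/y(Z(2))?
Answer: 20059*√2/81617 ≈ 0.34757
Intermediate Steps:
y(z) = √2*√z (y(z) = √(2*z) = √2*√z)
(-80236/(-81617))/y(Z(2)) = (-80236/(-81617))/((√2*√(2²))) = (-80236*(-1/81617))/((√2*√4)) = 80236/(81617*((√2*2))) = 80236/(81617*((2*√2))) = 80236*(√2/4)/81617 = 20059*√2/81617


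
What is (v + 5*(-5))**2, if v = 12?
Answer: 169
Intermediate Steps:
(v + 5*(-5))**2 = (12 + 5*(-5))**2 = (12 - 25)**2 = (-13)**2 = 169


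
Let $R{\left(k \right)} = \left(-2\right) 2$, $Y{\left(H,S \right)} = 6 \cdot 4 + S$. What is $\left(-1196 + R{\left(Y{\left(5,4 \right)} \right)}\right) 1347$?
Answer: $-1616400$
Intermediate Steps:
$Y{\left(H,S \right)} = 24 + S$
$R{\left(k \right)} = -4$
$\left(-1196 + R{\left(Y{\left(5,4 \right)} \right)}\right) 1347 = \left(-1196 - 4\right) 1347 = \left(-1200\right) 1347 = -1616400$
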